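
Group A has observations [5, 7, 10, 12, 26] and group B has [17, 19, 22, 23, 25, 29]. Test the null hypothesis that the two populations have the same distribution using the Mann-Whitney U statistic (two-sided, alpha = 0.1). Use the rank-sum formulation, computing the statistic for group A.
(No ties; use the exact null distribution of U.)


Step 1: Combine and sort all 11 observations; assign midranks.
sorted (value, group): (5,X), (7,X), (10,X), (12,X), (17,Y), (19,Y), (22,Y), (23,Y), (25,Y), (26,X), (29,Y)
ranks: 5->1, 7->2, 10->3, 12->4, 17->5, 19->6, 22->7, 23->8, 25->9, 26->10, 29->11
Step 2: Rank sum for X: R1 = 1 + 2 + 3 + 4 + 10 = 20.
Step 3: U_X = R1 - n1(n1+1)/2 = 20 - 5*6/2 = 20 - 15 = 5.
       U_Y = n1*n2 - U_X = 30 - 5 = 25.
Step 4: No ties, so the exact null distribution of U (based on enumerating the C(11,5) = 462 equally likely rank assignments) gives the two-sided p-value.
Step 5: p-value = 0.082251; compare to alpha = 0.1. reject H0.

U_X = 5, p = 0.082251, reject H0 at alpha = 0.1.


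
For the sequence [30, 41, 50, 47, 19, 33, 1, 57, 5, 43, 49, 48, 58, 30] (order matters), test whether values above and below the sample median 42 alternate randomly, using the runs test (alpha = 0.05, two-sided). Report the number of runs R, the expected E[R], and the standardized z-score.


Step 1: Compute median = 42; label A = above, B = below.
Labels in order: BBAABBBABAAAAB  (n_A = 7, n_B = 7)
Step 2: Count runs R = 7.
Step 3: Under H0 (random ordering), E[R] = 2*n_A*n_B/(n_A+n_B) + 1 = 2*7*7/14 + 1 = 8.0000.
        Var[R] = 2*n_A*n_B*(2*n_A*n_B - n_A - n_B) / ((n_A+n_B)^2 * (n_A+n_B-1)) = 8232/2548 = 3.2308.
        SD[R] = 1.7974.
Step 4: Continuity-corrected z = (R + 0.5 - E[R]) / SD[R] = (7 + 0.5 - 8.0000) / 1.7974 = -0.2782.
Step 5: Two-sided p-value via normal approximation = 2*(1 - Phi(|z|)) = 0.780879.
Step 6: alpha = 0.05. fail to reject H0.

R = 7, z = -0.2782, p = 0.780879, fail to reject H0.


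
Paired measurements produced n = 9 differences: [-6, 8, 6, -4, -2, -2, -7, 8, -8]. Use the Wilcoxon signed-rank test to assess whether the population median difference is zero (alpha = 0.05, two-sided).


Step 1: Drop any zero differences (none here) and take |d_i|.
|d| = [6, 8, 6, 4, 2, 2, 7, 8, 8]
Step 2: Midrank |d_i| (ties get averaged ranks).
ranks: |6|->4.5, |8|->8, |6|->4.5, |4|->3, |2|->1.5, |2|->1.5, |7|->6, |8|->8, |8|->8
Step 3: Attach original signs; sum ranks with positive sign and with negative sign.
W+ = 8 + 4.5 + 8 = 20.5
W- = 4.5 + 3 + 1.5 + 1.5 + 6 + 8 = 24.5
(Check: W+ + W- = 45 should equal n(n+1)/2 = 45.)
Step 4: Test statistic W = min(W+, W-) = 20.5.
Step 5: Ties in |d|, so use the tie-corrected normal approximation.
        E[W] = n(n+1)/4 = 9*10/4 = 22.5.
        Tie groups: |d|=2 (t=2), |d|=6 (t=2), |d|=8 (t=3); sum(t^3 - t) = 36.
        Var[W] = n(n+1)(2n+1)/24 - sum(t^3-t)/48 = 1710/24 - 36/48 = 70.5.
        z = (W - E[W]) / sqrt(Var[W]) = (20.5 - 22.5) / 8.3964 = -0.2382.
        Two-sided p = 2*Phi(z) = 0.811729.
Step 6: alpha = 0.05. fail to reject H0.

W+ = 20.5, W- = 24.5, W = min = 20.5, p = 0.811729, fail to reject H0.


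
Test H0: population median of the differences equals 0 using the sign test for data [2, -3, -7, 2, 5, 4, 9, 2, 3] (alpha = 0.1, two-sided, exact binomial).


Step 1: Discard zero differences. Original n = 9; n_eff = number of nonzero differences = 9.
Nonzero differences (with sign): +2, -3, -7, +2, +5, +4, +9, +2, +3
Step 2: Count signs: positive = 7, negative = 2.
Step 3: Under H0: P(positive) = 0.5, so the number of positives S ~ Bin(9, 0.5).
Step 4: Two-sided exact p-value = sum of Bin(9,0.5) probabilities at or below the observed probability = 0.179688.
Step 5: alpha = 0.1. fail to reject H0.

n_eff = 9, pos = 7, neg = 2, p = 0.179688, fail to reject H0.


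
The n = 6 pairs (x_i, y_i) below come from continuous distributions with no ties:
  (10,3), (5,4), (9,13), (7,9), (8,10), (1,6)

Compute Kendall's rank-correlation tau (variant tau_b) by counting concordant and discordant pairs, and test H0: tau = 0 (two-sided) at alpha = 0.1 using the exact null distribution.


Step 1: Enumerate the 15 unordered pairs (i,j) with i<j and classify each by sign(x_j-x_i) * sign(y_j-y_i).
  (1,2):dx=-5,dy=+1->D; (1,3):dx=-1,dy=+10->D; (1,4):dx=-3,dy=+6->D; (1,5):dx=-2,dy=+7->D
  (1,6):dx=-9,dy=+3->D; (2,3):dx=+4,dy=+9->C; (2,4):dx=+2,dy=+5->C; (2,5):dx=+3,dy=+6->C
  (2,6):dx=-4,dy=+2->D; (3,4):dx=-2,dy=-4->C; (3,5):dx=-1,dy=-3->C; (3,6):dx=-8,dy=-7->C
  (4,5):dx=+1,dy=+1->C; (4,6):dx=-6,dy=-3->C; (5,6):dx=-7,dy=-4->C
Step 2: C = 9, D = 6, total pairs = 15.
Step 3: tau = (C - D)/(n(n-1)/2) = (9 - 6)/15 = 0.200000.
Step 4: Exact two-sided p-value (enumerate n! = 720 permutations of y under H0): p = 0.719444.
Step 5: alpha = 0.1. fail to reject H0.

tau_b = 0.2000 (C=9, D=6), p = 0.719444, fail to reject H0.


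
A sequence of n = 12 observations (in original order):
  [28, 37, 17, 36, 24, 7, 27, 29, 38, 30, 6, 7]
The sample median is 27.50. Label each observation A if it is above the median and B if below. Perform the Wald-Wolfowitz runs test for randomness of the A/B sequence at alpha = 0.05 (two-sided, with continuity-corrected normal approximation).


Step 1: Compute median = 27.50; label A = above, B = below.
Labels in order: AABABBBAAABB  (n_A = 6, n_B = 6)
Step 2: Count runs R = 6.
Step 3: Under H0 (random ordering), E[R] = 2*n_A*n_B/(n_A+n_B) + 1 = 2*6*6/12 + 1 = 7.0000.
        Var[R] = 2*n_A*n_B*(2*n_A*n_B - n_A - n_B) / ((n_A+n_B)^2 * (n_A+n_B-1)) = 4320/1584 = 2.7273.
        SD[R] = 1.6514.
Step 4: Continuity-corrected z = (R + 0.5 - E[R]) / SD[R] = (6 + 0.5 - 7.0000) / 1.6514 = -0.3028.
Step 5: Two-sided p-value via normal approximation = 2*(1 - Phi(|z|)) = 0.762069.
Step 6: alpha = 0.05. fail to reject H0.

R = 6, z = -0.3028, p = 0.762069, fail to reject H0.


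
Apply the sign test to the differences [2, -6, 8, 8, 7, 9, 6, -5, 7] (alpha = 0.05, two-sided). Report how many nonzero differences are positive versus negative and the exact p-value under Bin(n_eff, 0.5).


Step 1: Discard zero differences. Original n = 9; n_eff = number of nonzero differences = 9.
Nonzero differences (with sign): +2, -6, +8, +8, +7, +9, +6, -5, +7
Step 2: Count signs: positive = 7, negative = 2.
Step 3: Under H0: P(positive) = 0.5, so the number of positives S ~ Bin(9, 0.5).
Step 4: Two-sided exact p-value = sum of Bin(9,0.5) probabilities at or below the observed probability = 0.179688.
Step 5: alpha = 0.05. fail to reject H0.

n_eff = 9, pos = 7, neg = 2, p = 0.179688, fail to reject H0.


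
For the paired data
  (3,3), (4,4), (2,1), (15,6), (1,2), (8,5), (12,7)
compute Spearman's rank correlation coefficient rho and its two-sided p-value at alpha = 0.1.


Step 1: Rank x and y separately (midranks; no ties here).
rank(x): 3->3, 4->4, 2->2, 15->7, 1->1, 8->5, 12->6
rank(y): 3->3, 4->4, 1->1, 6->6, 2->2, 5->5, 7->7
Step 2: d_i = R_x(i) - R_y(i); compute d_i^2.
  (3-3)^2=0, (4-4)^2=0, (2-1)^2=1, (7-6)^2=1, (1-2)^2=1, (5-5)^2=0, (6-7)^2=1
sum(d^2) = 4.
Step 3: rho = 1 - 6*4 / (7*(7^2 - 1)) = 1 - 24/336 = 0.928571.
Step 4: Under H0, t = rho * sqrt((n-2)/(1-rho^2)) = 5.5943 ~ t(5).
Step 5: Two-sided p-value from the t-distribution with 5 df = 0.002519.
Step 6: alpha = 0.1. reject H0.

rho = 0.9286, p = 0.002519, reject H0 at alpha = 0.1.


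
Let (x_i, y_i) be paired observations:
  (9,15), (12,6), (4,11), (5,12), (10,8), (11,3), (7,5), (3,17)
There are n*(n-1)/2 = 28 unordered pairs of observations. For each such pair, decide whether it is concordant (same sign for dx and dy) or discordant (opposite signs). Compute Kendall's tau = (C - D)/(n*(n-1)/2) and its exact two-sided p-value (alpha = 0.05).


Step 1: Enumerate the 28 unordered pairs (i,j) with i<j and classify each by sign(x_j-x_i) * sign(y_j-y_i).
  (1,2):dx=+3,dy=-9->D; (1,3):dx=-5,dy=-4->C; (1,4):dx=-4,dy=-3->C; (1,5):dx=+1,dy=-7->D
  (1,6):dx=+2,dy=-12->D; (1,7):dx=-2,dy=-10->C; (1,8):dx=-6,dy=+2->D; (2,3):dx=-8,dy=+5->D
  (2,4):dx=-7,dy=+6->D; (2,5):dx=-2,dy=+2->D; (2,6):dx=-1,dy=-3->C; (2,7):dx=-5,dy=-1->C
  (2,8):dx=-9,dy=+11->D; (3,4):dx=+1,dy=+1->C; (3,5):dx=+6,dy=-3->D; (3,6):dx=+7,dy=-8->D
  (3,7):dx=+3,dy=-6->D; (3,8):dx=-1,dy=+6->D; (4,5):dx=+5,dy=-4->D; (4,6):dx=+6,dy=-9->D
  (4,7):dx=+2,dy=-7->D; (4,8):dx=-2,dy=+5->D; (5,6):dx=+1,dy=-5->D; (5,7):dx=-3,dy=-3->C
  (5,8):dx=-7,dy=+9->D; (6,7):dx=-4,dy=+2->D; (6,8):dx=-8,dy=+14->D; (7,8):dx=-4,dy=+12->D
Step 2: C = 7, D = 21, total pairs = 28.
Step 3: tau = (C - D)/(n(n-1)/2) = (7 - 21)/28 = -0.500000.
Step 4: Exact two-sided p-value (enumerate n! = 40320 permutations of y under H0): p = 0.108681.
Step 5: alpha = 0.05. fail to reject H0.

tau_b = -0.5000 (C=7, D=21), p = 0.108681, fail to reject H0.


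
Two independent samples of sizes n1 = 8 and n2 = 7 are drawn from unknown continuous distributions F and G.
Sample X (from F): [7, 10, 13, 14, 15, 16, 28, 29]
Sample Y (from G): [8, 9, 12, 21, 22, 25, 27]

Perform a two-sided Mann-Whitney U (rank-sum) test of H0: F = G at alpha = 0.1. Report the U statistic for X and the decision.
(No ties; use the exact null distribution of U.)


Step 1: Combine and sort all 15 observations; assign midranks.
sorted (value, group): (7,X), (8,Y), (9,Y), (10,X), (12,Y), (13,X), (14,X), (15,X), (16,X), (21,Y), (22,Y), (25,Y), (27,Y), (28,X), (29,X)
ranks: 7->1, 8->2, 9->3, 10->4, 12->5, 13->6, 14->7, 15->8, 16->9, 21->10, 22->11, 25->12, 27->13, 28->14, 29->15
Step 2: Rank sum for X: R1 = 1 + 4 + 6 + 7 + 8 + 9 + 14 + 15 = 64.
Step 3: U_X = R1 - n1(n1+1)/2 = 64 - 8*9/2 = 64 - 36 = 28.
       U_Y = n1*n2 - U_X = 56 - 28 = 28.
Step 4: No ties, so the exact null distribution of U (based on enumerating the C(15,8) = 6435 equally likely rank assignments) gives the two-sided p-value.
Step 5: p-value = 1.000000; compare to alpha = 0.1. fail to reject H0.

U_X = 28, p = 1.000000, fail to reject H0 at alpha = 0.1.


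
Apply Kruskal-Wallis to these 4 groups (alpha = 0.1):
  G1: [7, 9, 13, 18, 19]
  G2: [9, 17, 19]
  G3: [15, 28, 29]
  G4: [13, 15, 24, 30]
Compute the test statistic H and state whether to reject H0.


Step 1: Combine all N = 15 observations and assign midranks.
sorted (value, group, rank): (7,G1,1), (9,G1,2.5), (9,G2,2.5), (13,G1,4.5), (13,G4,4.5), (15,G3,6.5), (15,G4,6.5), (17,G2,8), (18,G1,9), (19,G1,10.5), (19,G2,10.5), (24,G4,12), (28,G3,13), (29,G3,14), (30,G4,15)
Step 2: Sum ranks within each group.
R_1 = 27.5 (n_1 = 5)
R_2 = 21 (n_2 = 3)
R_3 = 33.5 (n_3 = 3)
R_4 = 38 (n_4 = 4)
Step 3: H = 12/(N(N+1)) * sum(R_i^2/n_i) - 3(N+1)
     = 12/(15*16) * (27.5^2/5 + 21^2/3 + 33.5^2/3 + 38^2/4) - 3*16
     = 0.050000 * 1033.33 - 48
     = 3.666667.
Step 4: Ties present; correction factor C = 1 - 24/(15^3 - 15) = 0.992857. Corrected H = 3.666667 / 0.992857 = 3.693046.
Step 5: Under H0, H ~ chi^2(3); p-value = 0.296574.
Step 6: alpha = 0.1. fail to reject H0.

H = 3.6930, df = 3, p = 0.296574, fail to reject H0.


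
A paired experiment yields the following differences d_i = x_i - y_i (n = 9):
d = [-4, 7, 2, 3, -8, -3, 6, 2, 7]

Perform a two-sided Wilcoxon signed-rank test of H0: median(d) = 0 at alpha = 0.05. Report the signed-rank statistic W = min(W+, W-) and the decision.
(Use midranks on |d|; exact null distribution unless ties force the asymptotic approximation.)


Step 1: Drop any zero differences (none here) and take |d_i|.
|d| = [4, 7, 2, 3, 8, 3, 6, 2, 7]
Step 2: Midrank |d_i| (ties get averaged ranks).
ranks: |4|->5, |7|->7.5, |2|->1.5, |3|->3.5, |8|->9, |3|->3.5, |6|->6, |2|->1.5, |7|->7.5
Step 3: Attach original signs; sum ranks with positive sign and with negative sign.
W+ = 7.5 + 1.5 + 3.5 + 6 + 1.5 + 7.5 = 27.5
W- = 5 + 9 + 3.5 = 17.5
(Check: W+ + W- = 45 should equal n(n+1)/2 = 45.)
Step 4: Test statistic W = min(W+, W-) = 17.5.
Step 5: Ties in |d|, so use the tie-corrected normal approximation.
        E[W] = n(n+1)/4 = 9*10/4 = 22.5.
        Tie groups: |d|=2 (t=2), |d|=3 (t=2), |d|=7 (t=2); sum(t^3 - t) = 18.
        Var[W] = n(n+1)(2n+1)/24 - sum(t^3-t)/48 = 1710/24 - 18/48 = 70.875.
        z = (W - E[W]) / sqrt(Var[W]) = (17.5 - 22.5) / 8.4187 = -0.5939.
        Two-sided p = 2*Phi(z) = 0.552570.
Step 6: alpha = 0.05. fail to reject H0.

W+ = 27.5, W- = 17.5, W = min = 17.5, p = 0.552570, fail to reject H0.


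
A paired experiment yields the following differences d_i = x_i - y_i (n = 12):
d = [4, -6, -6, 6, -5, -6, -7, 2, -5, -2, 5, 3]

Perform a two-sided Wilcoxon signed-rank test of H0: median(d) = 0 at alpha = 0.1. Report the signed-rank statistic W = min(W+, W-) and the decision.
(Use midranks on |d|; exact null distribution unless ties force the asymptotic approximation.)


Step 1: Drop any zero differences (none here) and take |d_i|.
|d| = [4, 6, 6, 6, 5, 6, 7, 2, 5, 2, 5, 3]
Step 2: Midrank |d_i| (ties get averaged ranks).
ranks: |4|->4, |6|->9.5, |6|->9.5, |6|->9.5, |5|->6, |6|->9.5, |7|->12, |2|->1.5, |5|->6, |2|->1.5, |5|->6, |3|->3
Step 3: Attach original signs; sum ranks with positive sign and with negative sign.
W+ = 4 + 9.5 + 1.5 + 6 + 3 = 24
W- = 9.5 + 9.5 + 6 + 9.5 + 12 + 6 + 1.5 = 54
(Check: W+ + W- = 78 should equal n(n+1)/2 = 78.)
Step 4: Test statistic W = min(W+, W-) = 24.
Step 5: Ties in |d|, so use the tie-corrected normal approximation.
        E[W] = n(n+1)/4 = 12*13/4 = 39.
        Tie groups: |d|=2 (t=2), |d|=5 (t=3), |d|=6 (t=4); sum(t^3 - t) = 90.
        Var[W] = n(n+1)(2n+1)/24 - sum(t^3-t)/48 = 3900/24 - 90/48 = 160.625.
        z = (W - E[W]) / sqrt(Var[W]) = (24 - 39) / 12.6738 = -1.1835.
        Two-sided p = 2*Phi(z) = 0.236593.
Step 6: alpha = 0.1. fail to reject H0.

W+ = 24, W- = 54, W = min = 24, p = 0.236593, fail to reject H0.


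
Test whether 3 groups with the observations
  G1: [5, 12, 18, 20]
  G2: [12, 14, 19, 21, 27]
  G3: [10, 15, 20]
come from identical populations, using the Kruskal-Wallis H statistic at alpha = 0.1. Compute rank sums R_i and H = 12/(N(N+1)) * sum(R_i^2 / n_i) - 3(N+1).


Step 1: Combine all N = 12 observations and assign midranks.
sorted (value, group, rank): (5,G1,1), (10,G3,2), (12,G1,3.5), (12,G2,3.5), (14,G2,5), (15,G3,6), (18,G1,7), (19,G2,8), (20,G1,9.5), (20,G3,9.5), (21,G2,11), (27,G2,12)
Step 2: Sum ranks within each group.
R_1 = 21 (n_1 = 4)
R_2 = 39.5 (n_2 = 5)
R_3 = 17.5 (n_3 = 3)
Step 3: H = 12/(N(N+1)) * sum(R_i^2/n_i) - 3(N+1)
     = 12/(12*13) * (21^2/4 + 39.5^2/5 + 17.5^2/3) - 3*13
     = 0.076923 * 524.383 - 39
     = 1.337179.
Step 4: Ties present; correction factor C = 1 - 12/(12^3 - 12) = 0.993007. Corrected H = 1.337179 / 0.993007 = 1.346596.
Step 5: Under H0, H ~ chi^2(2); p-value = 0.510024.
Step 6: alpha = 0.1. fail to reject H0.

H = 1.3466, df = 2, p = 0.510024, fail to reject H0.


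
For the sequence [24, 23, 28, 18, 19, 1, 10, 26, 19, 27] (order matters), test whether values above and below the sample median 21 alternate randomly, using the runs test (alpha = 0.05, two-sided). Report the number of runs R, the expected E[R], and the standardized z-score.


Step 1: Compute median = 21; label A = above, B = below.
Labels in order: AAABBBBABA  (n_A = 5, n_B = 5)
Step 2: Count runs R = 5.
Step 3: Under H0 (random ordering), E[R] = 2*n_A*n_B/(n_A+n_B) + 1 = 2*5*5/10 + 1 = 6.0000.
        Var[R] = 2*n_A*n_B*(2*n_A*n_B - n_A - n_B) / ((n_A+n_B)^2 * (n_A+n_B-1)) = 2000/900 = 2.2222.
        SD[R] = 1.4907.
Step 4: Continuity-corrected z = (R + 0.5 - E[R]) / SD[R] = (5 + 0.5 - 6.0000) / 1.4907 = -0.3354.
Step 5: Two-sided p-value via normal approximation = 2*(1 - Phi(|z|)) = 0.737316.
Step 6: alpha = 0.05. fail to reject H0.

R = 5, z = -0.3354, p = 0.737316, fail to reject H0.


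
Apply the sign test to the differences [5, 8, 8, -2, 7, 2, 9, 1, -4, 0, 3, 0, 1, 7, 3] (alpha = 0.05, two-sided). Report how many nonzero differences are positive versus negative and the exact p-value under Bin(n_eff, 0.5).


Step 1: Discard zero differences. Original n = 15; n_eff = number of nonzero differences = 13.
Nonzero differences (with sign): +5, +8, +8, -2, +7, +2, +9, +1, -4, +3, +1, +7, +3
Step 2: Count signs: positive = 11, negative = 2.
Step 3: Under H0: P(positive) = 0.5, so the number of positives S ~ Bin(13, 0.5).
Step 4: Two-sided exact p-value = sum of Bin(13,0.5) probabilities at or below the observed probability = 0.022461.
Step 5: alpha = 0.05. reject H0.

n_eff = 13, pos = 11, neg = 2, p = 0.022461, reject H0.


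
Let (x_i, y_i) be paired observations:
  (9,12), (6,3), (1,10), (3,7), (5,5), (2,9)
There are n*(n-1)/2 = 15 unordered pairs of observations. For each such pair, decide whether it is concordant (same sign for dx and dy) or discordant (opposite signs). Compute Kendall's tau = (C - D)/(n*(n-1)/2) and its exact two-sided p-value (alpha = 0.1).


Step 1: Enumerate the 15 unordered pairs (i,j) with i<j and classify each by sign(x_j-x_i) * sign(y_j-y_i).
  (1,2):dx=-3,dy=-9->C; (1,3):dx=-8,dy=-2->C; (1,4):dx=-6,dy=-5->C; (1,5):dx=-4,dy=-7->C
  (1,6):dx=-7,dy=-3->C; (2,3):dx=-5,dy=+7->D; (2,4):dx=-3,dy=+4->D; (2,5):dx=-1,dy=+2->D
  (2,6):dx=-4,dy=+6->D; (3,4):dx=+2,dy=-3->D; (3,5):dx=+4,dy=-5->D; (3,6):dx=+1,dy=-1->D
  (4,5):dx=+2,dy=-2->D; (4,6):dx=-1,dy=+2->D; (5,6):dx=-3,dy=+4->D
Step 2: C = 5, D = 10, total pairs = 15.
Step 3: tau = (C - D)/(n(n-1)/2) = (5 - 10)/15 = -0.333333.
Step 4: Exact two-sided p-value (enumerate n! = 720 permutations of y under H0): p = 0.469444.
Step 5: alpha = 0.1. fail to reject H0.

tau_b = -0.3333 (C=5, D=10), p = 0.469444, fail to reject H0.


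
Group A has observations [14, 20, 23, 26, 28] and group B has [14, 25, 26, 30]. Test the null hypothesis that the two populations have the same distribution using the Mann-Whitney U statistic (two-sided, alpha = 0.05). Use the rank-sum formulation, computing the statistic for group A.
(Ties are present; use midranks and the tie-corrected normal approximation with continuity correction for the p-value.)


Step 1: Combine and sort all 9 observations; assign midranks.
sorted (value, group): (14,X), (14,Y), (20,X), (23,X), (25,Y), (26,X), (26,Y), (28,X), (30,Y)
ranks: 14->1.5, 14->1.5, 20->3, 23->4, 25->5, 26->6.5, 26->6.5, 28->8, 30->9
Step 2: Rank sum for X: R1 = 1.5 + 3 + 4 + 6.5 + 8 = 23.
Step 3: U_X = R1 - n1(n1+1)/2 = 23 - 5*6/2 = 23 - 15 = 8.
       U_Y = n1*n2 - U_X = 20 - 8 = 12.
Step 4: Ties are present, so use the tie-corrected normal approximation (with continuity correction) for the p-value.
Step 5: p-value = 0.710992; compare to alpha = 0.05. fail to reject H0.

U_X = 8, p = 0.710992, fail to reject H0 at alpha = 0.05.


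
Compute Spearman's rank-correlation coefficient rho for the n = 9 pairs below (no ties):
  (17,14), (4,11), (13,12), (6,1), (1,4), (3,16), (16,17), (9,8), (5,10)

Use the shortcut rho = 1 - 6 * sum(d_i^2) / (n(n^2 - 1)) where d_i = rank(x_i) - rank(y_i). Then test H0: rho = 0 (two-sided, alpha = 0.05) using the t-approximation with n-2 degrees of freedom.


Step 1: Rank x and y separately (midranks; no ties here).
rank(x): 17->9, 4->3, 13->7, 6->5, 1->1, 3->2, 16->8, 9->6, 5->4
rank(y): 14->7, 11->5, 12->6, 1->1, 4->2, 16->8, 17->9, 8->3, 10->4
Step 2: d_i = R_x(i) - R_y(i); compute d_i^2.
  (9-7)^2=4, (3-5)^2=4, (7-6)^2=1, (5-1)^2=16, (1-2)^2=1, (2-8)^2=36, (8-9)^2=1, (6-3)^2=9, (4-4)^2=0
sum(d^2) = 72.
Step 3: rho = 1 - 6*72 / (9*(9^2 - 1)) = 1 - 432/720 = 0.400000.
Step 4: Under H0, t = rho * sqrt((n-2)/(1-rho^2)) = 1.1547 ~ t(7).
Step 5: Two-sided p-value from the t-distribution with 7 df = 0.286105.
Step 6: alpha = 0.05. fail to reject H0.

rho = 0.4000, p = 0.286105, fail to reject H0 at alpha = 0.05.


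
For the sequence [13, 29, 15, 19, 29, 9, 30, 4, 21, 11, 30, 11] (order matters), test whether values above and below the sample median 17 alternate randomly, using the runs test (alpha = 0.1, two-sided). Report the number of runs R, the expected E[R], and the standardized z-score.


Step 1: Compute median = 17; label A = above, B = below.
Labels in order: BABAABABABAB  (n_A = 6, n_B = 6)
Step 2: Count runs R = 11.
Step 3: Under H0 (random ordering), E[R] = 2*n_A*n_B/(n_A+n_B) + 1 = 2*6*6/12 + 1 = 7.0000.
        Var[R] = 2*n_A*n_B*(2*n_A*n_B - n_A - n_B) / ((n_A+n_B)^2 * (n_A+n_B-1)) = 4320/1584 = 2.7273.
        SD[R] = 1.6514.
Step 4: Continuity-corrected z = (R - 0.5 - E[R]) / SD[R] = (11 - 0.5 - 7.0000) / 1.6514 = 2.1194.
Step 5: Two-sided p-value via normal approximation = 2*(1 - Phi(|z|)) = 0.034060.
Step 6: alpha = 0.1. reject H0.

R = 11, z = 2.1194, p = 0.034060, reject H0.


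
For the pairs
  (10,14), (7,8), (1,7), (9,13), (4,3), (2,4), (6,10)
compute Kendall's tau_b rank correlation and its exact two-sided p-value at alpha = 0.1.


Step 1: Enumerate the 21 unordered pairs (i,j) with i<j and classify each by sign(x_j-x_i) * sign(y_j-y_i).
  (1,2):dx=-3,dy=-6->C; (1,3):dx=-9,dy=-7->C; (1,4):dx=-1,dy=-1->C; (1,5):dx=-6,dy=-11->C
  (1,6):dx=-8,dy=-10->C; (1,7):dx=-4,dy=-4->C; (2,3):dx=-6,dy=-1->C; (2,4):dx=+2,dy=+5->C
  (2,5):dx=-3,dy=-5->C; (2,6):dx=-5,dy=-4->C; (2,7):dx=-1,dy=+2->D; (3,4):dx=+8,dy=+6->C
  (3,5):dx=+3,dy=-4->D; (3,6):dx=+1,dy=-3->D; (3,7):dx=+5,dy=+3->C; (4,5):dx=-5,dy=-10->C
  (4,6):dx=-7,dy=-9->C; (4,7):dx=-3,dy=-3->C; (5,6):dx=-2,dy=+1->D; (5,7):dx=+2,dy=+7->C
  (6,7):dx=+4,dy=+6->C
Step 2: C = 17, D = 4, total pairs = 21.
Step 3: tau = (C - D)/(n(n-1)/2) = (17 - 4)/21 = 0.619048.
Step 4: Exact two-sided p-value (enumerate n! = 5040 permutations of y under H0): p = 0.069048.
Step 5: alpha = 0.1. reject H0.

tau_b = 0.6190 (C=17, D=4), p = 0.069048, reject H0.


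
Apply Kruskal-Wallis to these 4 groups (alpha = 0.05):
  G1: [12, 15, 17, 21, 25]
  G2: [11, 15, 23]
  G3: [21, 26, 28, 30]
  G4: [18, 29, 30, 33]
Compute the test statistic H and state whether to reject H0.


Step 1: Combine all N = 16 observations and assign midranks.
sorted (value, group, rank): (11,G2,1), (12,G1,2), (15,G1,3.5), (15,G2,3.5), (17,G1,5), (18,G4,6), (21,G1,7.5), (21,G3,7.5), (23,G2,9), (25,G1,10), (26,G3,11), (28,G3,12), (29,G4,13), (30,G3,14.5), (30,G4,14.5), (33,G4,16)
Step 2: Sum ranks within each group.
R_1 = 28 (n_1 = 5)
R_2 = 13.5 (n_2 = 3)
R_3 = 45 (n_3 = 4)
R_4 = 49.5 (n_4 = 4)
Step 3: H = 12/(N(N+1)) * sum(R_i^2/n_i) - 3(N+1)
     = 12/(16*17) * (28^2/5 + 13.5^2/3 + 45^2/4 + 49.5^2/4) - 3*17
     = 0.044118 * 1336.36 - 51
     = 7.957169.
Step 4: Ties present; correction factor C = 1 - 18/(16^3 - 16) = 0.995588. Corrected H = 7.957169 / 0.995588 = 7.992430.
Step 5: Under H0, H ~ chi^2(3); p-value = 0.046168.
Step 6: alpha = 0.05. reject H0.

H = 7.9924, df = 3, p = 0.046168, reject H0.


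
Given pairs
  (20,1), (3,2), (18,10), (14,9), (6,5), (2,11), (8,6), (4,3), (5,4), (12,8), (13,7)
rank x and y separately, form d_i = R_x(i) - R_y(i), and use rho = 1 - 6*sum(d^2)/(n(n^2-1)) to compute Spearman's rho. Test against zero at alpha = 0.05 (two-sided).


Step 1: Rank x and y separately (midranks; no ties here).
rank(x): 20->11, 3->2, 18->10, 14->9, 6->5, 2->1, 8->6, 4->3, 5->4, 12->7, 13->8
rank(y): 1->1, 2->2, 10->10, 9->9, 5->5, 11->11, 6->6, 3->3, 4->4, 8->8, 7->7
Step 2: d_i = R_x(i) - R_y(i); compute d_i^2.
  (11-1)^2=100, (2-2)^2=0, (10-10)^2=0, (9-9)^2=0, (5-5)^2=0, (1-11)^2=100, (6-6)^2=0, (3-3)^2=0, (4-4)^2=0, (7-8)^2=1, (8-7)^2=1
sum(d^2) = 202.
Step 3: rho = 1 - 6*202 / (11*(11^2 - 1)) = 1 - 1212/1320 = 0.081818.
Step 4: Under H0, t = rho * sqrt((n-2)/(1-rho^2)) = 0.2463 ~ t(9).
Step 5: Two-sided p-value from the t-distribution with 9 df = 0.810990.
Step 6: alpha = 0.05. fail to reject H0.

rho = 0.0818, p = 0.810990, fail to reject H0 at alpha = 0.05.


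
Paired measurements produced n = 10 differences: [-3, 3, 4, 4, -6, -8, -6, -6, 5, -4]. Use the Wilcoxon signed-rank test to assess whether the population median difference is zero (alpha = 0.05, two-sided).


Step 1: Drop any zero differences (none here) and take |d_i|.
|d| = [3, 3, 4, 4, 6, 8, 6, 6, 5, 4]
Step 2: Midrank |d_i| (ties get averaged ranks).
ranks: |3|->1.5, |3|->1.5, |4|->4, |4|->4, |6|->8, |8|->10, |6|->8, |6|->8, |5|->6, |4|->4
Step 3: Attach original signs; sum ranks with positive sign and with negative sign.
W+ = 1.5 + 4 + 4 + 6 = 15.5
W- = 1.5 + 8 + 10 + 8 + 8 + 4 = 39.5
(Check: W+ + W- = 55 should equal n(n+1)/2 = 55.)
Step 4: Test statistic W = min(W+, W-) = 15.5.
Step 5: Ties in |d|, so use the tie-corrected normal approximation.
        E[W] = n(n+1)/4 = 10*11/4 = 27.5.
        Tie groups: |d|=3 (t=2), |d|=4 (t=3), |d|=6 (t=3); sum(t^3 - t) = 54.
        Var[W] = n(n+1)(2n+1)/24 - sum(t^3-t)/48 = 2310/24 - 54/48 = 95.125.
        z = (W - E[W]) / sqrt(Var[W]) = (15.5 - 27.5) / 9.7532 = -1.2304.
        Two-sided p = 2*Phi(z) = 0.218561.
Step 6: alpha = 0.05. fail to reject H0.

W+ = 15.5, W- = 39.5, W = min = 15.5, p = 0.218561, fail to reject H0.


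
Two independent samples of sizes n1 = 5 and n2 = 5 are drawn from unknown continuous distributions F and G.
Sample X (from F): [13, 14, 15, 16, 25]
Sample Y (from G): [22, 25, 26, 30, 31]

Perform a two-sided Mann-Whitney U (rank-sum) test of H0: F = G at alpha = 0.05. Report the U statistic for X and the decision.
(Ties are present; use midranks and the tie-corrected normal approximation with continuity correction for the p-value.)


Step 1: Combine and sort all 10 observations; assign midranks.
sorted (value, group): (13,X), (14,X), (15,X), (16,X), (22,Y), (25,X), (25,Y), (26,Y), (30,Y), (31,Y)
ranks: 13->1, 14->2, 15->3, 16->4, 22->5, 25->6.5, 25->6.5, 26->8, 30->9, 31->10
Step 2: Rank sum for X: R1 = 1 + 2 + 3 + 4 + 6.5 = 16.5.
Step 3: U_X = R1 - n1(n1+1)/2 = 16.5 - 5*6/2 = 16.5 - 15 = 1.5.
       U_Y = n1*n2 - U_X = 25 - 1.5 = 23.5.
Step 4: Ties are present, so use the tie-corrected normal approximation (with continuity correction) for the p-value.
Step 5: p-value = 0.027803; compare to alpha = 0.05. reject H0.

U_X = 1.5, p = 0.027803, reject H0 at alpha = 0.05.


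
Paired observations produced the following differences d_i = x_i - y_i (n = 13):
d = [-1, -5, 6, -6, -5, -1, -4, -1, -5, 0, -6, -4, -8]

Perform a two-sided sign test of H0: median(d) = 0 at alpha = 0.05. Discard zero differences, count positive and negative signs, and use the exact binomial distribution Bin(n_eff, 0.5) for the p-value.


Step 1: Discard zero differences. Original n = 13; n_eff = number of nonzero differences = 12.
Nonzero differences (with sign): -1, -5, +6, -6, -5, -1, -4, -1, -5, -6, -4, -8
Step 2: Count signs: positive = 1, negative = 11.
Step 3: Under H0: P(positive) = 0.5, so the number of positives S ~ Bin(12, 0.5).
Step 4: Two-sided exact p-value = sum of Bin(12,0.5) probabilities at or below the observed probability = 0.006348.
Step 5: alpha = 0.05. reject H0.

n_eff = 12, pos = 1, neg = 11, p = 0.006348, reject H0.


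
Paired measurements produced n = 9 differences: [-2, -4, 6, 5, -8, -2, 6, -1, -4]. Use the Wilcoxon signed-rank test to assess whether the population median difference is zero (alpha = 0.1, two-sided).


Step 1: Drop any zero differences (none here) and take |d_i|.
|d| = [2, 4, 6, 5, 8, 2, 6, 1, 4]
Step 2: Midrank |d_i| (ties get averaged ranks).
ranks: |2|->2.5, |4|->4.5, |6|->7.5, |5|->6, |8|->9, |2|->2.5, |6|->7.5, |1|->1, |4|->4.5
Step 3: Attach original signs; sum ranks with positive sign and with negative sign.
W+ = 7.5 + 6 + 7.5 = 21
W- = 2.5 + 4.5 + 9 + 2.5 + 1 + 4.5 = 24
(Check: W+ + W- = 45 should equal n(n+1)/2 = 45.)
Step 4: Test statistic W = min(W+, W-) = 21.
Step 5: Ties in |d|, so use the tie-corrected normal approximation.
        E[W] = n(n+1)/4 = 9*10/4 = 22.5.
        Tie groups: |d|=2 (t=2), |d|=4 (t=2), |d|=6 (t=2); sum(t^3 - t) = 18.
        Var[W] = n(n+1)(2n+1)/24 - sum(t^3-t)/48 = 1710/24 - 18/48 = 70.875.
        z = (W - E[W]) / sqrt(Var[W]) = (21 - 22.5) / 8.4187 = -0.1782.
        Two-sided p = 2*Phi(z) = 0.858586.
Step 6: alpha = 0.1. fail to reject H0.

W+ = 21, W- = 24, W = min = 21, p = 0.858586, fail to reject H0.


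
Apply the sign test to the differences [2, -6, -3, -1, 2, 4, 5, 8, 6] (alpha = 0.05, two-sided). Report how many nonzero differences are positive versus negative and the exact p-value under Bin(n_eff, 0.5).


Step 1: Discard zero differences. Original n = 9; n_eff = number of nonzero differences = 9.
Nonzero differences (with sign): +2, -6, -3, -1, +2, +4, +5, +8, +6
Step 2: Count signs: positive = 6, negative = 3.
Step 3: Under H0: P(positive) = 0.5, so the number of positives S ~ Bin(9, 0.5).
Step 4: Two-sided exact p-value = sum of Bin(9,0.5) probabilities at or below the observed probability = 0.507812.
Step 5: alpha = 0.05. fail to reject H0.

n_eff = 9, pos = 6, neg = 3, p = 0.507812, fail to reject H0.


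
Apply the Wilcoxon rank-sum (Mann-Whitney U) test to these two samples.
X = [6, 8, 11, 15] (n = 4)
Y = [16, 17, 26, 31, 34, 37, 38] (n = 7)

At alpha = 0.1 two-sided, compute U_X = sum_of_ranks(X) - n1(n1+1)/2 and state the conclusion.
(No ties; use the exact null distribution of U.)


Step 1: Combine and sort all 11 observations; assign midranks.
sorted (value, group): (6,X), (8,X), (11,X), (15,X), (16,Y), (17,Y), (26,Y), (31,Y), (34,Y), (37,Y), (38,Y)
ranks: 6->1, 8->2, 11->3, 15->4, 16->5, 17->6, 26->7, 31->8, 34->9, 37->10, 38->11
Step 2: Rank sum for X: R1 = 1 + 2 + 3 + 4 = 10.
Step 3: U_X = R1 - n1(n1+1)/2 = 10 - 4*5/2 = 10 - 10 = 0.
       U_Y = n1*n2 - U_X = 28 - 0 = 28.
Step 4: No ties, so the exact null distribution of U (based on enumerating the C(11,4) = 330 equally likely rank assignments) gives the two-sided p-value.
Step 5: p-value = 0.006061; compare to alpha = 0.1. reject H0.

U_X = 0, p = 0.006061, reject H0 at alpha = 0.1.


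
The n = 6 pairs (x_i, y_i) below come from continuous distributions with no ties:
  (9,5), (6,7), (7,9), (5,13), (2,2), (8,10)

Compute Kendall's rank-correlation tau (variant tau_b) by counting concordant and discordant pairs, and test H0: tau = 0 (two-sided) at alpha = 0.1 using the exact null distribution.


Step 1: Enumerate the 15 unordered pairs (i,j) with i<j and classify each by sign(x_j-x_i) * sign(y_j-y_i).
  (1,2):dx=-3,dy=+2->D; (1,3):dx=-2,dy=+4->D; (1,4):dx=-4,dy=+8->D; (1,5):dx=-7,dy=-3->C
  (1,6):dx=-1,dy=+5->D; (2,3):dx=+1,dy=+2->C; (2,4):dx=-1,dy=+6->D; (2,5):dx=-4,dy=-5->C
  (2,6):dx=+2,dy=+3->C; (3,4):dx=-2,dy=+4->D; (3,5):dx=-5,dy=-7->C; (3,6):dx=+1,dy=+1->C
  (4,5):dx=-3,dy=-11->C; (4,6):dx=+3,dy=-3->D; (5,6):dx=+6,dy=+8->C
Step 2: C = 8, D = 7, total pairs = 15.
Step 3: tau = (C - D)/(n(n-1)/2) = (8 - 7)/15 = 0.066667.
Step 4: Exact two-sided p-value (enumerate n! = 720 permutations of y under H0): p = 1.000000.
Step 5: alpha = 0.1. fail to reject H0.

tau_b = 0.0667 (C=8, D=7), p = 1.000000, fail to reject H0.


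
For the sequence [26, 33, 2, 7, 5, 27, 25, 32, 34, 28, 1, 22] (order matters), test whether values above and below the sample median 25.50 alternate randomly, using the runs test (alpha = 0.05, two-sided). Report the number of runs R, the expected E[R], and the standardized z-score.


Step 1: Compute median = 25.50; label A = above, B = below.
Labels in order: AABBBABAAABB  (n_A = 6, n_B = 6)
Step 2: Count runs R = 6.
Step 3: Under H0 (random ordering), E[R] = 2*n_A*n_B/(n_A+n_B) + 1 = 2*6*6/12 + 1 = 7.0000.
        Var[R] = 2*n_A*n_B*(2*n_A*n_B - n_A - n_B) / ((n_A+n_B)^2 * (n_A+n_B-1)) = 4320/1584 = 2.7273.
        SD[R] = 1.6514.
Step 4: Continuity-corrected z = (R + 0.5 - E[R]) / SD[R] = (6 + 0.5 - 7.0000) / 1.6514 = -0.3028.
Step 5: Two-sided p-value via normal approximation = 2*(1 - Phi(|z|)) = 0.762069.
Step 6: alpha = 0.05. fail to reject H0.

R = 6, z = -0.3028, p = 0.762069, fail to reject H0.


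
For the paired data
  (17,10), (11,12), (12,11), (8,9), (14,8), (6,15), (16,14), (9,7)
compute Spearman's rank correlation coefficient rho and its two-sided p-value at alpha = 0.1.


Step 1: Rank x and y separately (midranks; no ties here).
rank(x): 17->8, 11->4, 12->5, 8->2, 14->6, 6->1, 16->7, 9->3
rank(y): 10->4, 12->6, 11->5, 9->3, 8->2, 15->8, 14->7, 7->1
Step 2: d_i = R_x(i) - R_y(i); compute d_i^2.
  (8-4)^2=16, (4-6)^2=4, (5-5)^2=0, (2-3)^2=1, (6-2)^2=16, (1-8)^2=49, (7-7)^2=0, (3-1)^2=4
sum(d^2) = 90.
Step 3: rho = 1 - 6*90 / (8*(8^2 - 1)) = 1 - 540/504 = -0.071429.
Step 4: Under H0, t = rho * sqrt((n-2)/(1-rho^2)) = -0.1754 ~ t(6).
Step 5: Two-sided p-value from the t-distribution with 6 df = 0.866526.
Step 6: alpha = 0.1. fail to reject H0.

rho = -0.0714, p = 0.866526, fail to reject H0 at alpha = 0.1.


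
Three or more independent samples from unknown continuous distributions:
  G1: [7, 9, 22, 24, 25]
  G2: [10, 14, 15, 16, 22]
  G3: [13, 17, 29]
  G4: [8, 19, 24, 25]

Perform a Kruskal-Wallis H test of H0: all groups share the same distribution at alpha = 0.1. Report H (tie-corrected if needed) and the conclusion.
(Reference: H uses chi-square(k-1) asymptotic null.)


Step 1: Combine all N = 17 observations and assign midranks.
sorted (value, group, rank): (7,G1,1), (8,G4,2), (9,G1,3), (10,G2,4), (13,G3,5), (14,G2,6), (15,G2,7), (16,G2,8), (17,G3,9), (19,G4,10), (22,G1,11.5), (22,G2,11.5), (24,G1,13.5), (24,G4,13.5), (25,G1,15.5), (25,G4,15.5), (29,G3,17)
Step 2: Sum ranks within each group.
R_1 = 44.5 (n_1 = 5)
R_2 = 36.5 (n_2 = 5)
R_3 = 31 (n_3 = 3)
R_4 = 41 (n_4 = 4)
Step 3: H = 12/(N(N+1)) * sum(R_i^2/n_i) - 3(N+1)
     = 12/(17*18) * (44.5^2/5 + 36.5^2/5 + 31^2/3 + 41^2/4) - 3*18
     = 0.039216 * 1403.08 - 54
     = 1.022876.
Step 4: Ties present; correction factor C = 1 - 18/(17^3 - 17) = 0.996324. Corrected H = 1.022876 / 0.996324 = 1.026650.
Step 5: Under H0, H ~ chi^2(3); p-value = 0.794804.
Step 6: alpha = 0.1. fail to reject H0.

H = 1.0267, df = 3, p = 0.794804, fail to reject H0.


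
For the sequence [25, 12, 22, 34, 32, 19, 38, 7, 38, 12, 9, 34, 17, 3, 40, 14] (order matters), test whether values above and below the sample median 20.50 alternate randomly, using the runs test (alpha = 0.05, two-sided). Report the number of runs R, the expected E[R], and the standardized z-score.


Step 1: Compute median = 20.50; label A = above, B = below.
Labels in order: ABAAABABABBABBAB  (n_A = 8, n_B = 8)
Step 2: Count runs R = 12.
Step 3: Under H0 (random ordering), E[R] = 2*n_A*n_B/(n_A+n_B) + 1 = 2*8*8/16 + 1 = 9.0000.
        Var[R] = 2*n_A*n_B*(2*n_A*n_B - n_A - n_B) / ((n_A+n_B)^2 * (n_A+n_B-1)) = 14336/3840 = 3.7333.
        SD[R] = 1.9322.
Step 4: Continuity-corrected z = (R - 0.5 - E[R]) / SD[R] = (12 - 0.5 - 9.0000) / 1.9322 = 1.2939.
Step 5: Two-sided p-value via normal approximation = 2*(1 - Phi(|z|)) = 0.195709.
Step 6: alpha = 0.05. fail to reject H0.

R = 12, z = 1.2939, p = 0.195709, fail to reject H0.


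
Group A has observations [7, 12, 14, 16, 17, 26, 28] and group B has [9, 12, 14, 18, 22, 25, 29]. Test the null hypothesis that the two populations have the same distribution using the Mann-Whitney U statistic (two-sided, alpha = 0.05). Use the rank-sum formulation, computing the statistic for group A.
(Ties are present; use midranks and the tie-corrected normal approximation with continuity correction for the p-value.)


Step 1: Combine and sort all 14 observations; assign midranks.
sorted (value, group): (7,X), (9,Y), (12,X), (12,Y), (14,X), (14,Y), (16,X), (17,X), (18,Y), (22,Y), (25,Y), (26,X), (28,X), (29,Y)
ranks: 7->1, 9->2, 12->3.5, 12->3.5, 14->5.5, 14->5.5, 16->7, 17->8, 18->9, 22->10, 25->11, 26->12, 28->13, 29->14
Step 2: Rank sum for X: R1 = 1 + 3.5 + 5.5 + 7 + 8 + 12 + 13 = 50.
Step 3: U_X = R1 - n1(n1+1)/2 = 50 - 7*8/2 = 50 - 28 = 22.
       U_Y = n1*n2 - U_X = 49 - 22 = 27.
Step 4: Ties are present, so use the tie-corrected normal approximation (with continuity correction) for the p-value.
Step 5: p-value = 0.797863; compare to alpha = 0.05. fail to reject H0.

U_X = 22, p = 0.797863, fail to reject H0 at alpha = 0.05.


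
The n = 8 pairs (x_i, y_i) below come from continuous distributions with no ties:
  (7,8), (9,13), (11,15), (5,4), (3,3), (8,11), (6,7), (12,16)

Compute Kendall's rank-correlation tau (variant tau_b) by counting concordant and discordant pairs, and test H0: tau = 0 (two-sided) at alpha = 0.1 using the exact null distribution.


Step 1: Enumerate the 28 unordered pairs (i,j) with i<j and classify each by sign(x_j-x_i) * sign(y_j-y_i).
  (1,2):dx=+2,dy=+5->C; (1,3):dx=+4,dy=+7->C; (1,4):dx=-2,dy=-4->C; (1,5):dx=-4,dy=-5->C
  (1,6):dx=+1,dy=+3->C; (1,7):dx=-1,dy=-1->C; (1,8):dx=+5,dy=+8->C; (2,3):dx=+2,dy=+2->C
  (2,4):dx=-4,dy=-9->C; (2,5):dx=-6,dy=-10->C; (2,6):dx=-1,dy=-2->C; (2,7):dx=-3,dy=-6->C
  (2,8):dx=+3,dy=+3->C; (3,4):dx=-6,dy=-11->C; (3,5):dx=-8,dy=-12->C; (3,6):dx=-3,dy=-4->C
  (3,7):dx=-5,dy=-8->C; (3,8):dx=+1,dy=+1->C; (4,5):dx=-2,dy=-1->C; (4,6):dx=+3,dy=+7->C
  (4,7):dx=+1,dy=+3->C; (4,8):dx=+7,dy=+12->C; (5,6):dx=+5,dy=+8->C; (5,7):dx=+3,dy=+4->C
  (5,8):dx=+9,dy=+13->C; (6,7):dx=-2,dy=-4->C; (6,8):dx=+4,dy=+5->C; (7,8):dx=+6,dy=+9->C
Step 2: C = 28, D = 0, total pairs = 28.
Step 3: tau = (C - D)/(n(n-1)/2) = (28 - 0)/28 = 1.000000.
Step 4: Exact two-sided p-value (enumerate n! = 40320 permutations of y under H0): p = 0.000050.
Step 5: alpha = 0.1. reject H0.

tau_b = 1.0000 (C=28, D=0), p = 0.000050, reject H0.


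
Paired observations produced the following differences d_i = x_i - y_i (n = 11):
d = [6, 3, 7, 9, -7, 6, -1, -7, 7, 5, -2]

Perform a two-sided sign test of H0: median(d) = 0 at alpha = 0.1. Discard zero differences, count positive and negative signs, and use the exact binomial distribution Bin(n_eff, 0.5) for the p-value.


Step 1: Discard zero differences. Original n = 11; n_eff = number of nonzero differences = 11.
Nonzero differences (with sign): +6, +3, +7, +9, -7, +6, -1, -7, +7, +5, -2
Step 2: Count signs: positive = 7, negative = 4.
Step 3: Under H0: P(positive) = 0.5, so the number of positives S ~ Bin(11, 0.5).
Step 4: Two-sided exact p-value = sum of Bin(11,0.5) probabilities at or below the observed probability = 0.548828.
Step 5: alpha = 0.1. fail to reject H0.

n_eff = 11, pos = 7, neg = 4, p = 0.548828, fail to reject H0.


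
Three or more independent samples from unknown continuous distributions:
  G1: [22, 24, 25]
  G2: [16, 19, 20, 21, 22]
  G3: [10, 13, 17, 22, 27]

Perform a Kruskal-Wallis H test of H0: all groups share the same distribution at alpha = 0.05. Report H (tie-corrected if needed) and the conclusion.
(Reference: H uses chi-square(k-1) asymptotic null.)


Step 1: Combine all N = 13 observations and assign midranks.
sorted (value, group, rank): (10,G3,1), (13,G3,2), (16,G2,3), (17,G3,4), (19,G2,5), (20,G2,6), (21,G2,7), (22,G1,9), (22,G2,9), (22,G3,9), (24,G1,11), (25,G1,12), (27,G3,13)
Step 2: Sum ranks within each group.
R_1 = 32 (n_1 = 3)
R_2 = 30 (n_2 = 5)
R_3 = 29 (n_3 = 5)
Step 3: H = 12/(N(N+1)) * sum(R_i^2/n_i) - 3(N+1)
     = 12/(13*14) * (32^2/3 + 30^2/5 + 29^2/5) - 3*14
     = 0.065934 * 689.533 - 42
     = 3.463736.
Step 4: Ties present; correction factor C = 1 - 24/(13^3 - 13) = 0.989011. Corrected H = 3.463736 / 0.989011 = 3.502222.
Step 5: Under H0, H ~ chi^2(2); p-value = 0.173581.
Step 6: alpha = 0.05. fail to reject H0.

H = 3.5022, df = 2, p = 0.173581, fail to reject H0.


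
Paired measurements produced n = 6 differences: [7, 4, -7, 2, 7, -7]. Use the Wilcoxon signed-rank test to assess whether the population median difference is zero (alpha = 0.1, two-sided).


Step 1: Drop any zero differences (none here) and take |d_i|.
|d| = [7, 4, 7, 2, 7, 7]
Step 2: Midrank |d_i| (ties get averaged ranks).
ranks: |7|->4.5, |4|->2, |7|->4.5, |2|->1, |7|->4.5, |7|->4.5
Step 3: Attach original signs; sum ranks with positive sign and with negative sign.
W+ = 4.5 + 2 + 1 + 4.5 = 12
W- = 4.5 + 4.5 = 9
(Check: W+ + W- = 21 should equal n(n+1)/2 = 21.)
Step 4: Test statistic W = min(W+, W-) = 9.
Step 5: Ties in |d|, so use the tie-corrected normal approximation.
        E[W] = n(n+1)/4 = 6*7/4 = 10.5.
        Tie groups: |d|=7 (t=4); sum(t^3 - t) = 60.
        Var[W] = n(n+1)(2n+1)/24 - sum(t^3-t)/48 = 546/24 - 60/48 = 21.5.
        z = (W - E[W]) / sqrt(Var[W]) = (9 - 10.5) / 4.6368 = -0.3235.
        Two-sided p = 2*Phi(z) = 0.746318.
Step 6: alpha = 0.1. fail to reject H0.

W+ = 12, W- = 9, W = min = 9, p = 0.746318, fail to reject H0.


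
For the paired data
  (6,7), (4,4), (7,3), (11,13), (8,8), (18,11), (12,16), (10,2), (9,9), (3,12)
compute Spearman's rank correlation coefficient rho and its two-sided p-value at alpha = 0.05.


Step 1: Rank x and y separately (midranks; no ties here).
rank(x): 6->3, 4->2, 7->4, 11->8, 8->5, 18->10, 12->9, 10->7, 9->6, 3->1
rank(y): 7->4, 4->3, 3->2, 13->9, 8->5, 11->7, 16->10, 2->1, 9->6, 12->8
Step 2: d_i = R_x(i) - R_y(i); compute d_i^2.
  (3-4)^2=1, (2-3)^2=1, (4-2)^2=4, (8-9)^2=1, (5-5)^2=0, (10-7)^2=9, (9-10)^2=1, (7-1)^2=36, (6-6)^2=0, (1-8)^2=49
sum(d^2) = 102.
Step 3: rho = 1 - 6*102 / (10*(10^2 - 1)) = 1 - 612/990 = 0.381818.
Step 4: Under H0, t = rho * sqrt((n-2)/(1-rho^2)) = 1.1685 ~ t(8).
Step 5: Two-sided p-value from the t-distribution with 8 df = 0.276255.
Step 6: alpha = 0.05. fail to reject H0.

rho = 0.3818, p = 0.276255, fail to reject H0 at alpha = 0.05.
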